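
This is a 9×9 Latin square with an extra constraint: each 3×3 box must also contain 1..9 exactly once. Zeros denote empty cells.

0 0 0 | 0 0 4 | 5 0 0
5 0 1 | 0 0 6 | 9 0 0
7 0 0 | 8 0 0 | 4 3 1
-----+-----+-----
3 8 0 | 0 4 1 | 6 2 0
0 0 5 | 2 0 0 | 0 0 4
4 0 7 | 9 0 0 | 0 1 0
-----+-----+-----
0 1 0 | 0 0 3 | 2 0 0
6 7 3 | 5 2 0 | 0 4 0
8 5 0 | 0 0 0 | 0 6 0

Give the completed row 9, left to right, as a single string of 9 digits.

852417369

R4C3 = 9 (sole candidate).
R4C4 = 7 (sole candidate).
R4C9 = 5 (sole candidate).
R5C1 = 1 (sole candidate).
R5C2 = 6 (sole candidate).
R5C6 = 8 (sole candidate).
R6C2 = 2 (sole candidate).
R6C6 = 5 (sole candidate).
R7C1 = 9 (sole candidate).
R7C3 = 4 (sole candidate).
R7C4 = 6 (sole candidate).
R8C6 = 9 (sole candidate).
R8C9 = 8 (sole candidate).
R9C3 = 2: row 9 has {5,6,8}; col 3 has {1,3,4,5,7,9}; box has {1,3,4,5,6,7,8,9} → only 2 remains.
R9C6 = 7: row 9 has {2,5,6,8}; col 6 has {1,3,4,5,6,8,9}; box has {2,3,5,6,9} → only 7 remains.
R1C1 = 2 (sole candidate).
R2C4 = 3 (sole candidate).
R2C5 = 7 (sole candidate).
R2C8 = 8 (sole candidate).
R2C9 = 2 (sole candidate).
R3C2 = 9 (sole candidate).
R3C3 = 6 (sole candidate).
R3C5 = 5 (sole candidate).
R3C6 = 2 (sole candidate).
R5C5 = 3 (sole candidate).
R5C7 = 7 (sole candidate).
R5C8 = 9 (sole candidate).
R6C5 = 6 (sole candidate).
R6C9 = 3 (sole candidate).
R7C5 = 8 (sole candidate).
R7C9 = 7 (sole candidate).
R8C7 = 1 (sole candidate).
R9C5 = 1: row 9 has {2,5,6,7,8}; col 5 has {2,3,4,5,6,7,8}; box has {2,3,5,6,7,8,9} → only 1 remains.
R9C7 = 3: row 9 has {1,2,5,6,7,8}; col 7 has {1,2,4,5,6,7,9}; box has {1,2,4,6,7,8} → only 3 remains.
R9C9 = 9: row 9 has {1,2,3,5,6,7,8}; col 9 has {1,2,3,4,5,7,8}; box has {1,2,3,4,6,7,8} → only 9 remains.
R1C2 = 3 (sole candidate).
R1C3 = 8 (sole candidate).
R1C4 = 1 (sole candidate).
R1C5 = 9 (sole candidate).
R1C8 = 7 (sole candidate).
R1C9 = 6 (sole candidate).
R2C2 = 4 (sole candidate).
R6C7 = 8 (sole candidate).
R7C8 = 5 (sole candidate).
R9C4 = 4: row 9 has {1,2,3,5,6,7,8,9}; col 4 has {1,2,3,5,6,7,8,9}; box has {1,2,3,5,6,7,8,9} → only 4 remains.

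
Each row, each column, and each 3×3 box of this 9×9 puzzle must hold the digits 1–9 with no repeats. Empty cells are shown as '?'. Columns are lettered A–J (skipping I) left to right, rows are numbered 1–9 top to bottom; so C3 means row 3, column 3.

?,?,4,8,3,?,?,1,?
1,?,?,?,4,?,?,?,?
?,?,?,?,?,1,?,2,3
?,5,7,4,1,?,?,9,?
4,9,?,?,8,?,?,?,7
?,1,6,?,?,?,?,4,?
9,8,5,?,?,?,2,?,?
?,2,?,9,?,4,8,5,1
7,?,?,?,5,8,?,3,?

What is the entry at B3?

H5 = 6: row 5 has {4,7,8,9}; col 8 has {1,2,3,4,5,9}; box has {4,7,9} → only 6 remains.
H7 = 7: row 7 has {2,5,8,9}; col 8 has {1,2,3,4,5,6,9}; box has {1,2,3,5,8} → only 7 remains.
C8 = 3: row 8 has {1,2,4,5,8,9}; col 3 has {4,5,6,7}; box has {2,5,7,8,9} → only 3 remains.
C9 = 1: row 9 has {3,5,7,8}; col 3 has {3,4,5,6,7}; box has {2,3,5,7,8,9} → only 1 remains.
H2 = 8: row 2 has {1,4}; col 8 has {1,2,3,4,5,6,7,9}; box has {1,2,3} → only 8 remains.
G4 = 3: row 4 has {1,4,5,7,9}; col 7 has {2,8}; box has {4,6,7,9} → only 3 remains.
C5 = 2: row 5 has {4,6,7,8,9}; col 3 has {1,3,4,5,6,7}; box has {1,4,5,6,7,9} → only 2 remains.
G6 = 5: row 6 has {1,4,6}; col 7 has {2,3,8}; box has {3,4,6,7,9} → only 5 remains.
E7 = 6: row 7 has {2,5,7,8,9}; col 5 has {1,3,4,5,8}; box has {4,5,8,9} → only 6 remains.
F7 = 3: row 7 has {2,5,6,7,8,9}; col 6 has {1,4,8}; box has {4,5,6,8,9} → only 3 remains.
J7 = 4: row 7 has {2,3,5,6,7,8,9}; col 9 has {1,3,7}; box has {1,2,3,5,7,8} → only 4 remains.
A8 = 6: row 8 has {1,2,3,4,5,8,9}; col 1 has {1,4,7,9}; box has {1,2,3,5,7,8,9} → only 6 remains.
E8 = 7: row 8 has {1,2,3,4,5,6,8,9}; col 5 has {1,3,4,5,6,8}; box has {3,4,5,6,8,9} → only 7 remains.
B9 = 4: row 9 has {1,3,5,7,8}; col 2 has {1,2,5,8,9}; box has {1,2,3,5,6,7,8,9} → only 4 remains.
D9 = 2: row 9 has {1,3,4,5,7,8}; col 4 has {4,8,9}; box has {3,4,5,6,7,8,9} → only 2 remains.
C2 = 9: row 2 has {1,4,8}; col 3 has {1,2,3,4,5,6,7}; box has {1,4} → only 9 remains.
C3 = 8: row 3 has {1,2,3}; col 3 has {1,2,3,4,5,6,7,9}; box has {1,4,9} → only 8 remains.
E3 = 9: row 3 has {1,2,3,8}; col 5 has {1,3,4,5,6,7,8}; box has {1,3,4,8} → only 9 remains.
A4 = 8: row 4 has {1,3,4,5,7,9}; col 1 has {1,4,6,7,9}; box has {1,2,4,5,6,7,9} → only 8 remains.
J4 = 2: row 4 has {1,3,4,5,7,8,9}; col 9 has {1,3,4,7}; box has {3,4,5,6,7,9} → only 2 remains.
F5 = 5: row 5 has {2,4,6,7,8,9}; col 6 has {1,3,4,8}; box has {1,4,8} → only 5 remains.
G5 = 1: row 5 has {2,4,5,6,7,8,9}; col 7 has {2,3,5,8}; box has {2,3,4,5,6,7,9} → only 1 remains.
A6 = 3: row 6 has {1,4,5,6}; col 1 has {1,4,6,7,8,9}; box has {1,2,4,5,6,7,8,9} → only 3 remains.
D6 = 7: row 6 has {1,3,4,5,6}; col 4 has {2,4,8,9}; box has {1,4,5,8} → only 7 remains.
E6 = 2: row 6 has {1,3,4,5,6,7}; col 5 has {1,3,4,5,6,7,8,9}; box has {1,4,5,7,8} → only 2 remains.
F6 = 9: row 6 has {1,2,3,4,5,6,7}; col 6 has {1,3,4,5,8}; box has {1,2,4,5,7,8} → only 9 remains.
J6 = 8: row 6 has {1,2,3,4,5,6,7,9}; col 9 has {1,2,3,4,7}; box has {1,2,3,4,5,6,7,9} → only 8 remains.
D7 = 1: row 7 has {2,3,4,5,6,7,8,9}; col 4 has {2,4,7,8,9}; box has {2,3,4,5,6,7,8,9} → only 1 remains.
A3 = 5: row 3 has {1,2,3,8,9}; col 1 has {1,3,4,6,7,8,9}; box has {1,4,8,9} → only 5 remains.
D3 = 6: row 3 has {1,2,3,5,8,9}; col 4 has {1,2,4,7,8,9}; box has {1,3,4,8,9} → only 6 remains.
F4 = 6: row 4 has {1,2,3,4,5,7,8,9}; col 6 has {1,3,4,5,8,9}; box has {1,2,4,5,7,8,9} → only 6 remains.
D5 = 3: row 5 has {1,2,4,5,6,7,8,9}; col 4 has {1,2,4,6,7,8,9}; box has {1,2,4,5,6,7,8,9} → only 3 remains.
A1 = 2: row 1 has {1,3,4,8}; col 1 has {1,3,4,5,6,7,8,9}; box has {1,4,5,8,9} → only 2 remains.
F1 = 7: row 1 has {1,2,3,4,8}; col 6 has {1,3,4,5,6,8,9}; box has {1,3,4,6,8,9} → only 7 remains.
D2 = 5: row 2 has {1,4,8,9}; col 4 has {1,2,3,4,6,7,8,9}; box has {1,3,4,6,7,8,9} → only 5 remains.
F2 = 2: row 2 has {1,4,5,8,9}; col 6 has {1,3,4,5,6,7,8,9}; box has {1,3,4,5,6,7,8,9} → only 2 remains.
J2 = 6: row 2 has {1,2,4,5,8,9}; col 9 has {1,2,3,4,7,8}; box has {1,2,3,8} → only 6 remains.
B3 = 7: row 3 has {1,2,3,5,6,8,9}; col 2 has {1,2,4,5,8,9}; box has {1,2,4,5,8,9} → only 7 remains.

7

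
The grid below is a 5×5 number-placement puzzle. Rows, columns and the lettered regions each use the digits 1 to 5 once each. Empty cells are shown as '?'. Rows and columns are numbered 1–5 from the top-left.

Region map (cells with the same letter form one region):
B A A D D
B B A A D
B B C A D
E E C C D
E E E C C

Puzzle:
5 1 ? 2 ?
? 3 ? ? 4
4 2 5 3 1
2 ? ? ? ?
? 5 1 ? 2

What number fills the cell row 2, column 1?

row 1, column 3 = 4 (sole candidate).
row 1, column 5 = 3 (sole candidate).
row 2, column 1 = 1: row 2 has {3,4}; col 1 has {2,4,5}; region has {2,3,4,5} → only 1 remains.

1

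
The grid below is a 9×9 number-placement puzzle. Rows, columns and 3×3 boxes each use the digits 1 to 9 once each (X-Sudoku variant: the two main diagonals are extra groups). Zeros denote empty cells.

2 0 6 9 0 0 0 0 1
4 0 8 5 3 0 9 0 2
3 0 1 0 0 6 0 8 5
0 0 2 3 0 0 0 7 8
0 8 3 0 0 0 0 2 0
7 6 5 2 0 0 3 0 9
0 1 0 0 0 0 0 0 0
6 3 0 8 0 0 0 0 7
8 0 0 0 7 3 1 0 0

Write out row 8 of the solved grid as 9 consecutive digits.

R2C2 = 7: row 2 has {2,3,4,5,8,9}; col 2 has {1,3,6,8}; box has {1,2,3,4,6,8}; main diagonal has {1,2,3} → only 7 remains.
R2C6 = 1: row 2 has {2,3,4,5,7,8,9}; col 6 has {3,6}; box has {3,5,6,9} → only 1 remains.
R2C8 = 6: row 2 has {1,2,3,4,5,7,8,9}; col 8 has {2,7,8}; box has {1,2,5,8,9}; anti-diagonal has {1,2,3,8} → only 6 remains.
R3C2 = 9: row 3 has {1,3,5,6,8}; col 2 has {1,3,6,7,8}; box has {1,2,3,4,6,7,8} → only 9 remains.
R4C2 = 4: row 4 has {2,3,7,8}; col 2 has {1,3,6,7,8,9}; box has {2,3,5,6,7,8} → only 4 remains.
R1C2 = 5: row 1 has {1,2,6,9}; col 2 has {1,3,4,6,7,8,9}; box has {1,2,3,4,6,7,8,9} → only 5 remains.
R9C2 = 2: row 9 has {1,3,7,8}; col 2 has {1,3,4,5,6,7,8,9}; box has {1,3,6,8} → only 2 remains.
R1C8 = 3: in row 1, 3 can only go here (every other open cell in that row sees a 3).
R3C5 = 2: in row 3, 2 can only go here (every other open cell in that row sees a 2).
R7C6 = 2: in row 7, 2 can only go here (every other open cell in that row sees a 2).
R7C9 = 3: in row 7, 3 can only go here (every other open cell in that row sees a 3).
R7C3 = 7: in row 7, 7 can only go here (every other open cell in that row sees a 7).
R7C7 = 8: in row 7, 8 can only go here (every other open cell in that row sees an 8).
R3C7 = 4: row 3 has {1,2,3,5,6,8,9}; col 7 has {1,3,8,9}; box has {1,2,3,5,6,8,9}; anti-diagonal has {1,2,3,6,7,8} → only 4 remains.
R6C6 = 4: row 6 has {2,3,5,6,7,9}; col 6 has {1,2,3,6}; box has {2,3}; main diagonal has {1,2,3,7,8} → only 4 remains.
R6C8 = 1: row 6 has {2,3,4,5,6,7,9}; col 8 has {2,3,6,7,8}; box has {2,3,7,8,9} → only 1 remains.
R9C9 = 6: row 9 has {1,2,3,7,8}; col 9 has {1,2,3,5,7,8,9}; box has {1,3,7,8}; main diagonal has {1,2,3,4,7,8} → only 6 remains.
R1C7 = 7: row 1 has {1,2,3,5,6,9}; col 7 has {1,3,4,8,9}; box has {1,2,3,4,5,6,8,9} → only 7 remains.
R3C4 = 7: row 3 has {1,2,3,4,5,6,8,9}; col 4 has {2,3,5,8,9}; box has {1,2,3,5,6,9} → only 7 remains.
R5C9 = 4: row 5 has {2,3,8}; col 9 has {1,2,3,5,6,7,8,9}; box has {1,2,3,7,8,9} → only 4 remains.
R6C5 = 8: row 6 has {1,2,3,4,5,6,7,9}; col 5 has {2,3,7}; box has {2,3,4} → only 8 remains.
R9C4 = 4: row 9 has {1,2,3,6,7,8}; col 4 has {2,3,5,7,8,9}; box has {2,3,7,8} → only 4 remains.
R1C5 = 4: row 1 has {1,2,3,5,6,7,9}; col 5 has {2,3,7,8}; box has {1,2,3,5,6,7,9} → only 4 remains.
R1C6 = 8: row 1 has {1,2,3,4,5,6,7,9}; col 6 has {1,2,3,4,6}; box has {1,2,3,4,5,6,7,9} → only 8 remains.
R7C4 = 6: row 7 has {1,2,3,7,8}; col 4 has {2,3,4,5,7,8,9}; box has {2,3,4,7,8} → only 6 remains.
R9C3 = 9: row 9 has {1,2,3,4,6,7,8}; col 3 has {1,2,3,5,6,7,8}; box has {1,2,3,6,7,8} → only 9 remains.
R9C8 = 5: row 9 has {1,2,3,4,6,7,8,9}; col 8 has {1,2,3,6,7,8}; box has {1,3,6,7,8} → only 5 remains.
R5C4 = 1: row 5 has {2,3,4,8}; col 4 has {2,3,4,5,6,7,8,9}; box has {2,3,4,8} → only 1 remains.
R7C1 = 5: row 7 has {1,2,3,6,7,8}; col 1 has {2,3,4,6,7,8}; box has {1,2,3,6,7,8,9} → only 5 remains.
R7C5 = 9: row 7 has {1,2,3,5,6,7,8}; col 5 has {2,3,4,7,8}; box has {2,3,4,6,7,8} → only 9 remains.
R7C8 = 4: row 7 has {1,2,3,5,6,7,8,9}; col 8 has {1,2,3,5,6,7,8}; box has {1,3,5,6,7,8} → only 4 remains.
R8C3 = 4: row 8 has {3,6,7,8}; col 3 has {1,2,3,5,6,7,8,9}; box has {1,2,3,5,6,7,8,9} → only 4 remains.
R8C6 = 5: row 8 has {3,4,6,7,8}; col 6 has {1,2,3,4,6,8}; box has {2,3,4,6,7,8,9} → only 5 remains.
R8C7 = 2: row 8 has {3,4,5,6,7,8}; col 7 has {1,3,4,7,8,9}; box has {1,3,4,5,6,7,8} → only 2 remains.
R8C8 = 9: row 8 has {2,3,4,5,6,7,8}; col 8 has {1,2,3,4,5,6,7,8}; box has {1,2,3,4,5,6,7,8}; main diagonal has {1,2,3,4,6,7,8} → only 9 remains.
R4C6 = 9: row 4 has {2,3,4,7,8}; col 6 has {1,2,3,4,5,6,8}; box has {1,2,3,4,8}; anti-diagonal has {1,2,3,4,6,7,8} → only 9 remains.
R5C1 = 9: row 5 has {1,2,3,4,8}; col 1 has {2,3,4,5,6,7,8}; box has {2,3,4,5,6,7,8} → only 9 remains.
R5C5 = 5: row 5 has {1,2,3,4,8,9}; col 5 has {2,3,4,7,8,9}; box has {1,2,3,4,8,9}; main diagonal has {1,2,3,4,6,7,8,9}; anti-diagonal has {1,2,3,4,6,7,8,9} → only 5 remains.
R5C6 = 7: row 5 has {1,2,3,4,5,8,9}; col 6 has {1,2,3,4,5,6,8,9}; box has {1,2,3,4,5,8,9} → only 7 remains.
R5C7 = 6: row 5 has {1,2,3,4,5,7,8,9}; col 7 has {1,2,3,4,7,8,9}; box has {1,2,3,4,7,8,9} → only 6 remains.
R8C5 = 1: row 8 has {2,3,4,5,6,7,8,9}; col 5 has {2,3,4,5,7,8,9}; box has {2,3,4,5,6,7,8,9} → only 1 remains.

634815297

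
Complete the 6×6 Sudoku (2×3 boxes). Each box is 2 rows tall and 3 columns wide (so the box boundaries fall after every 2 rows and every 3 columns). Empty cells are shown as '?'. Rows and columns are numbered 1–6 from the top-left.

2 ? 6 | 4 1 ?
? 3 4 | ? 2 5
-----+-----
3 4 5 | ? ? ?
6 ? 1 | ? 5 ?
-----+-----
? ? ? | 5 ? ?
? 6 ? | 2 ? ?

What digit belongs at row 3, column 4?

row 1, column 2 = 5 (sole candidate).
row 1, column 6 = 3 (sole candidate).
row 2, column 1 = 1 (sole candidate).
row 2, column 4 = 6 (sole candidate).
row 3, column 4 = 1: row 3 has {3,4,5}; col 4 has {2,4,5,6}; box has {5} → only 1 remains.

1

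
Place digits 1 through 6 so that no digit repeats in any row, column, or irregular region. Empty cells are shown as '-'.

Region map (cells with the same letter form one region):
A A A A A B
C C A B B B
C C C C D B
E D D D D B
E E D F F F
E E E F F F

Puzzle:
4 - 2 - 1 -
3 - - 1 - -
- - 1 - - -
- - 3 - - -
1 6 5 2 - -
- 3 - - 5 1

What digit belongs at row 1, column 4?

row 1, column 2 = 5: row 1 has {1,2,4}; col 2 has {3,6}; region has {1,2,4} → only 5 remains.
row 2, column 3 = 6: row 2 has {1,3}; col 3 has {1,2,3,5}; region has {1,2,4,5} → only 6 remains.
row 6, column 1 = 2: row 6 has {1,3,5}; col 1 has {1,3,4}; region has {1,3,6} → only 2 remains.
row 6, column 3 = 4: row 6 has {1,2,3,5}; col 3 has {1,2,3,5,6}; region has {1,2,3,6} → only 4 remains.
row 6, column 4 = 6: row 6 has {1,2,3,4,5}; col 4 has {1,2}; region has {1,2,5} → only 6 remains.
row 1, column 4 = 3: row 1 has {1,2,4,5}; col 4 has {1,2,6}; region has {1,2,4,5,6} → only 3 remains.

3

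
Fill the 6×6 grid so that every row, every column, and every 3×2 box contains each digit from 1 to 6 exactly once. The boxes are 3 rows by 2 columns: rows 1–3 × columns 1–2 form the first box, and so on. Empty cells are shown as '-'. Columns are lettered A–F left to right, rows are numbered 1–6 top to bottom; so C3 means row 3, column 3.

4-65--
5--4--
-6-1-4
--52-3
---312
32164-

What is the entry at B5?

5

F1 = 1: row 1 has {4,5,6}; col 6 has {2,3,4}; box has {4} → only 1 remains.
F2 = 6: row 2 has {4,5}; col 6 has {1,2,3,4}; box has {1,4} → only 6 remains.
A3 = 2: row 3 has {1,4,6}; col 1 has {3,4,5}; box has {4,5,6} → only 2 remains.
C3 = 3: row 3 has {1,2,4,6}; col 3 has {1,5,6}; box has {1,4,5,6} → only 3 remains.
E3 = 5: row 3 has {1,2,3,4,6}; col 5 has {1,4}; box has {1,4,6} → only 5 remains.
E4 = 6: row 4 has {2,3,5}; col 5 has {1,4,5}; box has {1,2,3,4} → only 6 remains.
A5 = 6: row 5 has {1,2,3}; col 1 has {2,3,4,5}; box has {2,3} → only 6 remains.
C5 = 4: row 5 has {1,2,3,6}; col 3 has {1,3,5,6}; box has {1,2,3,5,6} → only 4 remains.
F6 = 5: row 6 has {1,2,3,4,6}; col 6 has {1,2,3,4,6}; box has {1,2,3,4,6} → only 5 remains.
B1 = 3: row 1 has {1,4,5,6}; col 2 has {2,6}; box has {2,4,5,6} → only 3 remains.
E1 = 2: row 1 has {1,3,4,5,6}; col 5 has {1,4,5,6}; box has {1,4,5,6} → only 2 remains.
B2 = 1: row 2 has {4,5,6}; col 2 has {2,3,6}; box has {2,3,4,5,6} → only 1 remains.
C2 = 2: row 2 has {1,4,5,6}; col 3 has {1,3,4,5,6}; box has {1,3,4,5,6} → only 2 remains.
E2 = 3: row 2 has {1,2,4,5,6}; col 5 has {1,2,4,5,6}; box has {1,2,4,5,6} → only 3 remains.
A4 = 1: row 4 has {2,3,5,6}; col 1 has {2,3,4,5,6}; box has {2,3,6} → only 1 remains.
B4 = 4: row 4 has {1,2,3,5,6}; col 2 has {1,2,3,6}; box has {1,2,3,6} → only 4 remains.
B5 = 5: row 5 has {1,2,3,4,6}; col 2 has {1,2,3,4,6}; box has {1,2,3,4,6} → only 5 remains.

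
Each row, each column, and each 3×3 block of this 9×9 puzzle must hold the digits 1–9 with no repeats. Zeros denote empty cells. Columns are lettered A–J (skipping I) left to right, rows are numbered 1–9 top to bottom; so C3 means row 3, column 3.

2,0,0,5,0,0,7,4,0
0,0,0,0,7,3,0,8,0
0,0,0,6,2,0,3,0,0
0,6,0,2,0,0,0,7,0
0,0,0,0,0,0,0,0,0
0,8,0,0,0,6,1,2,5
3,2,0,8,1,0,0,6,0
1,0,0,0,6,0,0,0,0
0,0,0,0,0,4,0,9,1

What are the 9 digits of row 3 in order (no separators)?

547628319

J3 = 9: row 3 has {2,3,6}; col 9 has {1,5}; box has {3,4,7,8} → only 9 remains.
H5 = 3: row 5 has {}; col 8 has {2,4,6,7,8,9}; box has {1,2,5,7} → only 3 remains.
H8 = 5: row 8 has {1,6}; col 8 has {2,3,4,6,7,8,9}; box has {1,6,9} → only 5 remains.
J1 = 6: row 1 has {2,4,5,7}; col 9 has {1,5,9}; box has {3,4,7,8,9} → only 6 remains.
J2 = 2: row 2 has {3,7,8}; col 9 has {1,5,6,9}; box has {3,4,6,7,8,9} → only 2 remains.
H3 = 1: row 3 has {2,3,6,9}; col 8 has {2,3,4,5,6,7,8,9}; box has {2,3,4,6,7,8,9} → only 1 remains.
G7 = 4: row 7 has {1,2,3,6,8}; col 7 has {1,3,7}; box has {1,5,6,9} → only 4 remains.
J7 = 7: row 7 has {1,2,3,4,6,8}; col 9 has {1,2,5,6,9}; box has {1,4,5,6,9} → only 7 remains.
G2 = 5: row 2 has {2,3,7,8}; col 7 has {1,3,4,7}; box has {1,2,3,4,6,7,8,9} → only 5 remains.
F3 = 8: row 3 has {1,2,3,6,9}; col 6 has {3,4,6}; box has {2,3,5,6,7} → only 8 remains.
E1 = 9: row 1 has {2,4,5,6,7}; col 5 has {1,2,6,7}; box has {2,3,5,6,7,8} → only 9 remains.
F1 = 1: row 1 has {2,4,5,6,7,9}; col 6 has {3,4,6,8}; box has {2,3,5,6,7,8,9} → only 1 remains.
D2 = 4: row 2 has {2,3,5,7,8}; col 4 has {2,5,6,8}; box has {1,2,3,5,6,7,8,9} → only 4 remains.
B1 = 3: row 1 has {1,2,4,5,6,7,9}; col 2 has {2,6,8}; box has {2} → only 3 remains.
C1 = 8: row 1 has {1,2,3,4,5,6,7,9}; col 3 has {}; box has {2,3} → only 8 remains.
C4 = 1: in row 4, 1 can only go here (every other open cell in that row sees a 1).
B2 = 1: in row 2, 1 can only go here (every other open cell in that row sees a 1).
E4 = 3: in row 4, 3 can only go here (every other open cell in that row sees a 3).
E6 = 4: row 6 has {1,2,5,6,8}; col 5 has {1,2,3,6,7,9}; box has {2,3,6} → only 4 remains.
E9 = 5: row 9 has {1,4,9}; col 5 has {1,2,3,4,6,7,9}; box has {1,4,6,8} → only 5 remains.
E5 = 8: row 5 has {3}; col 5 has {1,2,3,4,5,6,7,9}; box has {2,3,4,6} → only 8 remains.
J5 = 4: row 5 has {3,8}; col 9 has {1,2,5,6,7,9}; box has {1,2,3,5,7} → only 4 remains.
F7 = 9: row 7 has {1,2,3,4,6,7,8}; col 6 has {1,3,4,6,8}; box has {1,4,5,6,8} → only 9 remains.
B9 = 7: row 9 has {1,4,5,9}; col 2 has {1,2,3,6,8}; box has {1,2,3} → only 7 remains.
C9 = 6: row 9 has {1,4,5,7,9}; col 3 has {1,8}; box has {1,2,3,7} → only 6 remains.
D9 = 3: row 9 has {1,4,5,6,7,9}; col 4 has {2,4,5,6,8}; box has {1,4,5,6,8,9} → only 3 remains.
C2 = 9: row 2 has {1,2,3,4,5,7,8}; col 3 has {1,6,8}; box has {1,2,3,8} → only 9 remains.
F4 = 5: row 4 has {1,2,3,6,7}; col 6 has {1,3,4,6,8,9}; box has {2,3,4,6,8} → only 5 remains.
J4 = 8: row 4 has {1,2,3,5,6,7}; col 9 has {1,2,4,5,6,7,9}; box has {1,2,3,4,5,7} → only 8 remains.
F5 = 7: row 5 has {3,4,8}; col 6 has {1,3,4,5,6,8,9}; box has {2,3,4,5,6,8} → only 7 remains.
D6 = 9: row 6 has {1,2,4,5,6,8}; col 4 has {2,3,4,5,6,8}; box has {2,3,4,5,6,7,8} → only 9 remains.
C7 = 5: row 7 has {1,2,3,4,6,7,8,9}; col 3 has {1,6,8,9}; box has {1,2,3,6,7} → only 5 remains.
C8 = 4: row 8 has {1,5,6}; col 3 has {1,5,6,8,9}; box has {1,2,3,5,6,7} → only 4 remains.
D8 = 7: row 8 has {1,4,5,6}; col 4 has {2,3,4,5,6,8,9}; box has {1,3,4,5,6,8,9} → only 7 remains.
F8 = 2: row 8 has {1,4,5,6,7}; col 6 has {1,3,4,5,6,7,8,9}; box has {1,3,4,5,6,7,8,9} → only 2 remains.
G8 = 8: row 8 has {1,2,4,5,6,7}; col 7 has {1,3,4,5,7}; box has {1,4,5,6,7,9} → only 8 remains.
J8 = 3: row 8 has {1,2,4,5,6,7,8}; col 9 has {1,2,4,5,6,7,8,9}; box has {1,4,5,6,7,8,9} → only 3 remains.
A9 = 8: row 9 has {1,3,4,5,6,7,9}; col 1 has {1,2,3}; box has {1,2,3,4,5,6,7} → only 8 remains.
G9 = 2: row 9 has {1,3,4,5,6,7,8,9}; col 7 has {1,3,4,5,7,8}; box has {1,3,4,5,6,7,8,9} → only 2 remains.
A2 = 6: row 2 has {1,2,3,4,5,7,8,9}; col 1 has {1,2,3,8}; box has {1,2,3,8,9} → only 6 remains.
C3 = 7: row 3 has {1,2,3,6,8,9}; col 3 has {1,4,5,6,8,9}; box has {1,2,3,6,8,9} → only 7 remains.
G4 = 9: row 4 has {1,2,3,5,6,7,8}; col 7 has {1,2,3,4,5,7,8}; box has {1,2,3,4,5,7,8} → only 9 remains.
C5 = 2: row 5 has {3,4,7,8}; col 3 has {1,4,5,6,7,8,9}; box has {1,6,8} → only 2 remains.
D5 = 1: row 5 has {2,3,4,7,8}; col 4 has {2,3,4,5,6,7,8,9}; box has {2,3,4,5,6,7,8,9} → only 1 remains.
G5 = 6: row 5 has {1,2,3,4,7,8}; col 7 has {1,2,3,4,5,7,8,9}; box has {1,2,3,4,5,7,8,9} → only 6 remains.
A6 = 7: row 6 has {1,2,4,5,6,8,9}; col 1 has {1,2,3,6,8}; box has {1,2,6,8} → only 7 remains.
C6 = 3: row 6 has {1,2,4,5,6,7,8,9}; col 3 has {1,2,4,5,6,7,8,9}; box has {1,2,6,7,8} → only 3 remains.
B8 = 9: row 8 has {1,2,3,4,5,6,7,8}; col 2 has {1,2,3,6,7,8}; box has {1,2,3,4,5,6,7,8} → only 9 remains.
A4 = 4: row 4 has {1,2,3,5,6,7,8,9}; col 1 has {1,2,3,6,7,8}; box has {1,2,3,6,7,8} → only 4 remains.
B5 = 5: row 5 has {1,2,3,4,6,7,8}; col 2 has {1,2,3,6,7,8,9}; box has {1,2,3,4,6,7,8} → only 5 remains.
A3 = 5: row 3 has {1,2,3,6,7,8,9}; col 1 has {1,2,3,4,6,7,8}; box has {1,2,3,6,7,8,9} → only 5 remains.
B3 = 4: row 3 has {1,2,3,5,6,7,8,9}; col 2 has {1,2,3,5,6,7,8,9}; box has {1,2,3,5,6,7,8,9} → only 4 remains.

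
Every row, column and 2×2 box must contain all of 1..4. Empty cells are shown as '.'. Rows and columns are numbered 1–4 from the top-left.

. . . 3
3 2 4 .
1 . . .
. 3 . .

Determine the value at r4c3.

r1c1 = 4 (sole candidate).
r1c2 = 1 (sole candidate).
r1c3 = 2 (sole candidate).
r2c4 = 1 (sole candidate).
r3c2 = 4 (sole candidate).
r3c3 = 3 (sole candidate).
r3c4 = 2 (sole candidate).
r4c1 = 2 (sole candidate).
r4c3 = 1: row 4 has {2,3}; col 3 has {2,3,4}; box has {2,3} → only 1 remains.

1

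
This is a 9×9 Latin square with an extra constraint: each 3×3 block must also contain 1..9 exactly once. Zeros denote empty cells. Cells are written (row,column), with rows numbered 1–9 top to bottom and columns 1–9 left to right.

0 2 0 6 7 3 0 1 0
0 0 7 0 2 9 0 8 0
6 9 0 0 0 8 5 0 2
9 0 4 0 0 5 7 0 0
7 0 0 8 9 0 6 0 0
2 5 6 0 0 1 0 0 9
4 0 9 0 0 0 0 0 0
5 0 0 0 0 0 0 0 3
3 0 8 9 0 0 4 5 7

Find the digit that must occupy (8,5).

8

(1,1) = 8: row 1 has {1,2,3,6,7}; col 1 has {2,3,4,5,6,7,9}; box has {2,6,7,9} → only 8 remains.
(1,3) = 5: row 1 has {1,2,3,6,7,8}; col 3 has {4,6,7,8,9}; box has {2,6,7,8,9} → only 5 remains.
(1,7) = 9: row 1 has {1,2,3,5,6,7,8}; col 7 has {4,5,6,7}; box has {1,2,5,8} → only 9 remains.
(1,9) = 4: row 1 has {1,2,3,5,6,7,8,9}; col 9 has {2,3,7,9}; box has {1,2,5,8,9} → only 4 remains.
(2,1) = 1: row 2 has {2,7,8,9}; col 1 has {2,3,4,5,6,7,8,9}; box has {2,5,6,7,8,9} → only 1 remains.
(2,7) = 3: row 2 has {1,2,7,8,9}; col 7 has {4,5,6,7,9}; box has {1,2,4,5,8,9} → only 3 remains.
(2,9) = 6: row 2 has {1,2,3,7,8,9}; col 9 has {2,3,4,7,9}; box has {1,2,3,4,5,8,9} → only 6 remains.
(3,3) = 3: row 3 has {2,5,6,8,9}; col 3 has {4,5,6,7,8,9}; box has {1,2,5,6,7,8,9} → only 3 remains.
(3,8) = 7: row 3 has {2,3,5,6,8,9}; col 8 has {1,5,8}; box has {1,2,3,4,5,6,8,9} → only 7 remains.
(5,3) = 1: row 5 has {6,7,8,9}; col 3 has {3,4,5,6,7,8,9}; box has {2,4,5,6,7,9} → only 1 remains.
(5,9) = 5: row 5 has {1,6,7,8,9}; col 9 has {2,3,4,6,7,9}; box has {6,7,9} → only 5 remains.
(6,7) = 8: row 6 has {1,2,5,6,9}; col 7 has {3,4,5,6,7,9}; box has {5,6,7,9} → only 8 remains.
(8,3) = 2: row 8 has {3,5}; col 3 has {1,3,4,5,6,7,8,9}; box has {3,4,5,8,9} → only 2 remains.
(8,7) = 1: row 8 has {2,3,5}; col 7 has {3,4,5,6,7,8,9}; box has {3,4,5,7} → only 1 remains.
(2,2) = 4: row 2 has {1,2,3,6,7,8,9}; col 2 has {2,5,9}; box has {1,2,3,5,6,7,8,9} → only 4 remains.
(2,4) = 5: row 2 has {1,2,3,4,6,7,8,9}; col 4 has {6,8,9}; box has {2,3,6,7,8,9} → only 5 remains.
(4,9) = 1: row 4 has {4,5,7,9}; col 9 has {2,3,4,5,6,7,9}; box has {5,6,7,8,9} → only 1 remains.
(5,2) = 3: row 5 has {1,5,6,7,8,9}; col 2 has {2,4,5,9}; box has {1,2,4,5,6,7,9} → only 3 remains.
(7,7) = 2: row 7 has {4,9}; col 7 has {1,3,4,5,6,7,8,9}; box has {1,3,4,5,7} → only 2 remains.
(7,8) = 6: row 7 has {2,4,9}; col 8 has {1,5,7,8}; box has {1,2,3,4,5,7} → only 6 remains.
(7,9) = 8: row 7 has {2,4,6,9}; col 9 has {1,2,3,4,5,6,7,9}; box has {1,2,3,4,5,6,7} → only 8 remains.
(8,8) = 9: row 8 has {1,2,3,5}; col 8 has {1,5,6,7,8}; box has {1,2,3,4,5,6,7,8} → only 9 remains.
(4,2) = 8: row 4 has {1,4,5,7,9}; col 2 has {2,3,4,5,9}; box has {1,2,3,4,5,6,7,9} → only 8 remains.
(7,6) = 7: row 7 has {2,4,6,8,9}; col 6 has {1,3,5,8,9}; box has {9} → only 7 remains.
(8,4) = 4: row 8 has {1,2,3,5,9}; col 4 has {5,6,8,9}; box has {7,9} → only 4 remains.
(8,6) = 6: row 8 has {1,2,3,4,5,9}; col 6 has {1,3,5,7,8,9}; box has {4,7,9} → only 6 remains.
(9,5) = 1: row 9 has {3,4,5,7,8,9}; col 5 has {2,7,9}; box has {4,6,7,9} → only 1 remains.
(9,6) = 2: row 9 has {1,3,4,5,7,8,9}; col 6 has {1,3,5,6,7,8,9}; box has {1,4,6,7,9} → only 2 remains.
(3,4) = 1: row 3 has {2,3,5,6,7,8,9}; col 4 has {4,5,6,8,9}; box has {2,3,5,6,7,8,9} → only 1 remains.
(3,5) = 4: row 3 has {1,2,3,5,6,7,8,9}; col 5 has {1,2,7,9}; box has {1,2,3,5,6,7,8,9} → only 4 remains.
(5,6) = 4: row 5 has {1,3,5,6,7,8,9}; col 6 has {1,2,3,5,6,7,8,9}; box has {1,5,8,9} → only 4 remains.
(5,8) = 2: row 5 has {1,3,4,5,6,7,8,9}; col 8 has {1,5,6,7,8,9}; box has {1,5,6,7,8,9} → only 2 remains.
(6,5) = 3: row 6 has {1,2,5,6,8,9}; col 5 has {1,2,4,7,9}; box has {1,4,5,8,9} → only 3 remains.
(6,8) = 4: row 6 has {1,2,3,5,6,8,9}; col 8 has {1,2,5,6,7,8,9}; box has {1,2,5,6,7,8,9} → only 4 remains.
(7,2) = 1: row 7 has {2,4,6,7,8,9}; col 2 has {2,3,4,5,8,9}; box has {2,3,4,5,8,9} → only 1 remains.
(7,4) = 3: row 7 has {1,2,4,6,7,8,9}; col 4 has {1,4,5,6,8,9}; box has {1,2,4,6,7,9} → only 3 remains.
(7,5) = 5: row 7 has {1,2,3,4,6,7,8,9}; col 5 has {1,2,3,4,7,9}; box has {1,2,3,4,6,7,9} → only 5 remains.
(8,2) = 7: row 8 has {1,2,3,4,5,6,9}; col 2 has {1,2,3,4,5,8,9}; box has {1,2,3,4,5,8,9} → only 7 remains.
(8,5) = 8: row 8 has {1,2,3,4,5,6,7,9}; col 5 has {1,2,3,4,5,7,9}; box has {1,2,3,4,5,6,7,9} → only 8 remains.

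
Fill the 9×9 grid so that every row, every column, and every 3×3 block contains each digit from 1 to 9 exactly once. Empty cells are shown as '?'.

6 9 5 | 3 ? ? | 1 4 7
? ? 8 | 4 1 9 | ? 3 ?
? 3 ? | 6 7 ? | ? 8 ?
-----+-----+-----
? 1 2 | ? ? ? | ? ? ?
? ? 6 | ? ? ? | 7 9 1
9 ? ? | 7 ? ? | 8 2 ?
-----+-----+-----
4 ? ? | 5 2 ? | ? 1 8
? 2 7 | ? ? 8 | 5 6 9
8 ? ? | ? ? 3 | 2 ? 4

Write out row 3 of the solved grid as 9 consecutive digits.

134675982

R1C5 = 8: row 1 has {1,3,4,5,6,7,9}; col 5 has {1,2,7}; box has {1,3,4,6,7,9} → only 8 remains.
R1C6 = 2: row 1 has {1,3,4,5,6,7,8,9}; col 6 has {3,8,9}; box has {1,3,4,6,7,8,9} → only 2 remains.
R2C2 = 7: row 2 has {1,3,4,8,9}; col 2 has {1,2,3,9}; box has {3,5,6,8,9} → only 7 remains.
R2C7 = 6: row 2 has {1,3,4,7,8,9}; col 7 has {1,2,5,7,8}; box has {1,3,4,7,8} → only 6 remains.
R3C6 = 5: row 3 has {3,6,7,8}; col 6 has {2,3,8,9}; box has {1,2,3,4,6,7,8,9} → only 5 remains.
R3C7 = 9: row 3 has {3,5,6,7,8}; col 7 has {1,2,5,6,7,8}; box has {1,3,4,6,7,8} → only 9 remains.
R3C9 = 2: row 3 has {3,5,6,7,8,9}; col 9 has {1,4,7,8,9}; box has {1,3,4,6,7,8,9} → only 2 remains.
R4C8 = 5: row 4 has {1,2}; col 8 has {1,2,3,4,6,8,9}; box has {1,2,7,8,9} → only 5 remains.
R5C6 = 4: row 5 has {1,6,7,9}; col 6 has {2,3,5,8,9}; box has {7} → only 4 remains.
R7C2 = 6: row 7 has {1,2,4,5,8}; col 2 has {1,2,3,7,9}; box has {2,4,7,8} → only 6 remains.
R7C6 = 7: row 7 has {1,2,4,5,6,8}; col 6 has {2,3,4,5,8,9}; box has {2,3,5,8} → only 7 remains.
R7C7 = 3: row 7 has {1,2,4,5,6,7,8}; col 7 has {1,2,5,6,7,8,9}; box has {1,2,4,5,6,8,9} → only 3 remains.
R8C4 = 1: row 8 has {2,5,6,7,8,9}; col 4 has {3,4,5,6,7}; box has {2,3,5,7,8} → only 1 remains.
R8C5 = 4: row 8 has {1,2,5,6,7,8,9}; col 5 has {1,2,7,8}; box has {1,2,3,5,7,8} → only 4 remains.
R9C2 = 5: row 9 has {2,3,4,8}; col 2 has {1,2,3,6,7,9}; box has {2,4,6,7,8} → only 5 remains.
R9C4 = 9: row 9 has {2,3,4,5,8}; col 4 has {1,3,4,5,6,7}; box has {1,2,3,4,5,7,8} → only 9 remains.
R9C5 = 6: row 9 has {2,3,4,5,8,9}; col 5 has {1,2,4,7,8}; box has {1,2,3,4,5,7,8,9} → only 6 remains.
R9C8 = 7: row 9 has {2,3,4,5,6,8,9}; col 8 has {1,2,3,4,5,6,8,9}; box has {1,2,3,4,5,6,8,9} → only 7 remains.
R2C1 = 2: row 2 has {1,3,4,6,7,8,9}; col 1 has {4,6,8,9}; box has {3,5,6,7,8,9} → only 2 remains.
R2C9 = 5: row 2 has {1,2,3,4,6,7,8,9}; col 9 has {1,2,4,7,8,9}; box has {1,2,3,4,6,7,8,9} → only 5 remains.
R3C1 = 1: row 3 has {2,3,5,6,7,8,9}; col 1 has {2,4,6,8,9}; box has {2,3,5,6,7,8,9} → only 1 remains.
R3C3 = 4: row 3 has {1,2,3,5,6,7,8,9}; col 3 has {2,5,6,7,8}; box has {1,2,3,5,6,7,8,9} → only 4 remains.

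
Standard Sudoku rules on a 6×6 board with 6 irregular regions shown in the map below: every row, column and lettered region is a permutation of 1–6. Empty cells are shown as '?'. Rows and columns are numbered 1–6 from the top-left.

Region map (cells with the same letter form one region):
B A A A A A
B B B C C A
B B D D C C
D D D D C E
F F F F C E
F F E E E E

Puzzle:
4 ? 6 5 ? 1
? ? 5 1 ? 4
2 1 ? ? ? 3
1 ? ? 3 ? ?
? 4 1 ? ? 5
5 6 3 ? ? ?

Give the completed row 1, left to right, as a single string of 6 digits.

426531

row 2, column 2 = 3 (sole candidate).
row 3, column 3 = 4 (sole candidate).
row 3, column 4 = 6 (sole candidate).
row 3, column 5 = 5 (sole candidate).
row 4, column 3 = 2 (sole candidate).
row 4, column 6 = 6 (sole candidate).
row 5, column 1 = 3 (sole candidate).
row 5, column 4 = 2 (sole candidate).
row 5, column 5 = 6 (sole candidate).
row 6, column 4 = 4 (sole candidate).
row 6, column 6 = 2 (sole candidate).
row 1, column 2 = 2: row 1 has {1,4,5,6}; col 2 has {1,3,4,6}; region has {1,4,5,6} → only 2 remains.
row 1, column 5 = 3: row 1 has {1,2,4,5,6}; col 5 has {5,6}; region has {1,2,4,5,6} → only 3 remains.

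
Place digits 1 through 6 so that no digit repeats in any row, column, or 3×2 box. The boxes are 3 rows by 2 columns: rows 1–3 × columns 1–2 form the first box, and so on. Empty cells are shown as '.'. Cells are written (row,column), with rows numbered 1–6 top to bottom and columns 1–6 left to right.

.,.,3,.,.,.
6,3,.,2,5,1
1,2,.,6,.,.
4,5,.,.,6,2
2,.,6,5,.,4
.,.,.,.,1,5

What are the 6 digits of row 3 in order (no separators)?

125643

(1,1) = 5: row 1 has {3}; col 1 has {1,2,4,6}; box has {1,2,3,6} → only 5 remains.
(1,2) = 4: row 1 has {3,5}; col 2 has {2,3,5}; box has {1,2,3,5,6} → only 4 remains.
(1,4) = 1: row 1 has {3,4,5}; col 4 has {2,5,6}; box has {2,3,6} → only 1 remains.
(1,5) = 2: row 1 has {1,3,4,5}; col 5 has {1,5,6}; box has {1,5} → only 2 remains.
(1,6) = 6: row 1 has {1,2,3,4,5}; col 6 has {1,2,4,5}; box has {1,2,5} → only 6 remains.
(2,3) = 4: row 2 has {1,2,3,5,6}; col 3 has {3,6}; box has {1,2,3,6} → only 4 remains.
(3,3) = 5: row 3 has {1,2,6}; col 3 has {3,4,6}; box has {1,2,3,4,6} → only 5 remains.
(3,6) = 3: row 3 has {1,2,5,6}; col 6 has {1,2,4,5,6}; box has {1,2,5,6} → only 3 remains.
(4,3) = 1: row 4 has {2,4,5,6}; col 3 has {3,4,5,6}; box has {5,6} → only 1 remains.
(4,4) = 3: row 4 has {1,2,4,5,6}; col 4 has {1,2,5,6}; box has {1,5,6} → only 3 remains.
(5,2) = 1: row 5 has {2,4,5,6}; col 2 has {2,3,4,5}; box has {2,4,5} → only 1 remains.
(5,5) = 3: row 5 has {1,2,4,5,6}; col 5 has {1,2,5,6}; box has {1,2,4,5,6} → only 3 remains.
(6,1) = 3: row 6 has {1,5}; col 1 has {1,2,4,5,6}; box has {1,2,4,5} → only 3 remains.
(6,2) = 6: row 6 has {1,3,5}; col 2 has {1,2,3,4,5}; box has {1,2,3,4,5} → only 6 remains.
(6,3) = 2: row 6 has {1,3,5,6}; col 3 has {1,3,4,5,6}; box has {1,3,5,6} → only 2 remains.
(6,4) = 4: row 6 has {1,2,3,5,6}; col 4 has {1,2,3,5,6}; box has {1,2,3,5,6} → only 4 remains.
(3,5) = 4: row 3 has {1,2,3,5,6}; col 5 has {1,2,3,5,6}; box has {1,2,3,5,6} → only 4 remains.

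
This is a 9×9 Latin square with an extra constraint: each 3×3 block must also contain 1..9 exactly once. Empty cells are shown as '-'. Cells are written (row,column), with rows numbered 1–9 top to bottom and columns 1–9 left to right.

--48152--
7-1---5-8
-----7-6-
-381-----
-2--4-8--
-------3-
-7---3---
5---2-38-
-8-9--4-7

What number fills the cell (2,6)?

(1,8) = 7: in row 1, 7 can only go here (every other open cell in that row sees a 7).
(3,1) = 8: in row 3, 8 can only go here (every other open cell in that row sees an 8).
(5,4) = 3: in row 5, 3 can only go here (every other open cell in that row sees a 3).
(2,5) = 3: in row 2, 3 can only go here (every other open cell in that row sees a 3).
(3,5) = 9: row 3 has {6,7,8}; col 5 has {1,2,3,4}; box has {1,3,5,7,8} → only 9 remains.
(3,7) = 1: row 3 has {6,7,8,9}; col 7 has {2,3,4,5,8}; box has {2,5,6,7,8} → only 1 remains.
(3,2) = 5: row 3 has {1,6,7,8,9}; col 2 has {2,3,7,8}; box has {1,4,7,8} → only 5 remains.
(5,3) = 7: in row 5, 7 can only go here (every other open cell in that row sees a 7).
(7,5) = 8: in row 7, 8 can only go here (every other open cell in that row sees an 8).
(6,6) = 8: in row 6, 8 can only go here (every other open cell in that row sees an 8).
(8,4) = 7: in row 8, 7 can only go here (every other open cell in that row sees a 7).
(6,3) = 5: in column 3, 5 can only go here (every other open cell in that column sees a 5).
(7,4) = 5: in column 4, 5 can only go here (every other open cell in that column sees a 5).
(9,5) = 6: row 9 has {4,7,8,9}; col 5 has {1,2,3,4,8,9}; box has {2,3,5,7,8,9} → only 6 remains.
(9,6) = 1: row 9 has {4,6,7,8,9}; col 6 has {3,5,7,8}; box has {2,3,5,6,7,8,9} → only 1 remains.
(6,5) = 7: row 6 has {3,5,8}; col 5 has {1,2,3,4,6,8,9}; box has {1,3,4,8} → only 7 remains.
(8,6) = 4: row 8 has {2,3,5,7,8}; col 6 has {1,3,5,7,8}; box has {1,2,3,5,6,7,8,9} → only 4 remains.
(4,5) = 5: row 4 has {1,3,8}; col 5 has {1,2,3,4,6,7,8,9}; box has {1,3,4,7,8} → only 5 remains.
(4,7) = 7: in row 4, 7 can only go here (every other open cell in that row sees a 7).
(7,1) = 4: in row 7, 4 can only go here (every other open cell in that row sees a 4).
(9,8) = 5: in row 9, 5 can only go here (every other open cell in that row sees a 5).
(5,9) = 5: in row 5, 5 can only go here (every other open cell in that row sees a 5).
(9,1) = 2: in column 1, 2 can only go here (every other open cell in that column sees a 2).
(9,3) = 3: row 9 has {1,2,4,5,6,7,8,9}; col 3 has {1,4,5,7,8}; box has {2,4,5,7,8} → only 3 remains.
(3,3) = 2: row 3 has {1,5,6,7,8,9}; col 3 has {1,3,4,5,7,8}; box has {1,4,5,7,8} → only 2 remains.
(3,4) = 4: row 3 has {1,2,5,6,7,8,9}; col 4 has {1,3,5,7,8,9}; box has {1,3,5,7,8,9} → only 4 remains.
(3,9) = 3: row 3 has {1,2,4,5,6,7,8,9}; col 9 has {5,7,8}; box has {1,2,5,6,7,8} → only 3 remains.
(1,9) = 9: row 1 has {1,2,4,5,7,8}; col 9 has {3,5,7,8}; box has {1,2,3,5,6,7,8} → only 9 remains.
(2,8) = 4: row 2 has {1,3,5,7,8}; col 8 has {3,5,6,7,8}; box has {1,2,3,5,6,7,8,9} → only 4 remains.
(1,2) = 6: row 1 has {1,2,4,5,7,8,9}; col 2 has {2,3,5,7,8}; box has {1,2,4,5,7,8} → only 6 remains.
(2,2) = 9: row 2 has {1,3,4,5,7,8}; col 2 has {2,3,5,6,7,8}; box has {1,2,4,5,6,7,8} → only 9 remains.
(8,2) = 1: row 8 has {2,3,4,5,7,8}; col 2 has {2,3,5,6,7,8,9}; box has {2,3,4,5,7,8} → only 1 remains.
(8,9) = 6: row 8 has {1,2,3,4,5,7,8}; col 9 has {3,5,7,8,9}; box has {3,4,5,7,8} → only 6 remains.
(1,1) = 3: row 1 has {1,2,4,5,6,7,8,9}; col 1 has {2,4,5,7,8}; box has {1,2,4,5,6,7,8,9} → only 3 remains.
(6,2) = 4: row 6 has {3,5,7,8}; col 2 has {1,2,3,5,6,7,8,9}; box has {2,3,5,7,8} → only 4 remains.
(7,7) = 9: row 7 has {3,4,5,7,8}; col 7 has {1,2,3,4,5,7,8}; box has {3,4,5,6,7,8} → only 9 remains.
(8,3) = 9: row 8 has {1,2,3,4,5,6,7,8}; col 3 has {1,2,3,4,5,7,8}; box has {1,2,3,4,5,7,8} → only 9 remains.
(6,7) = 6: row 6 has {3,4,5,7,8}; col 7 has {1,2,3,4,5,7,8,9}; box has {3,5,7,8} → only 6 remains.
(7,3) = 6: row 7 has {3,4,5,7,8,9}; col 3 has {1,2,3,4,5,7,8,9}; box has {1,2,3,4,5,7,8,9} → only 6 remains.
(6,4) = 2: row 6 has {3,4,5,6,7,8}; col 4 has {1,3,4,5,7,8,9}; box has {1,3,4,5,7,8} → only 2 remains.
(6,9) = 1: row 6 has {2,3,4,5,6,7,8}; col 9 has {3,5,6,7,8,9}; box has {3,5,6,7,8} → only 1 remains.
(7,9) = 2: row 7 has {3,4,5,6,7,8,9}; col 9 has {1,3,5,6,7,8,9}; box has {3,4,5,6,7,8,9} → only 2 remains.
(2,4) = 6: row 2 has {1,3,4,5,7,8,9}; col 4 has {1,2,3,4,5,7,8,9}; box has {1,3,4,5,7,8,9} → only 6 remains.
(2,6) = 2: row 2 has {1,3,4,5,6,7,8,9}; col 6 has {1,3,4,5,7,8}; box has {1,3,4,5,6,7,8,9} → only 2 remains.

2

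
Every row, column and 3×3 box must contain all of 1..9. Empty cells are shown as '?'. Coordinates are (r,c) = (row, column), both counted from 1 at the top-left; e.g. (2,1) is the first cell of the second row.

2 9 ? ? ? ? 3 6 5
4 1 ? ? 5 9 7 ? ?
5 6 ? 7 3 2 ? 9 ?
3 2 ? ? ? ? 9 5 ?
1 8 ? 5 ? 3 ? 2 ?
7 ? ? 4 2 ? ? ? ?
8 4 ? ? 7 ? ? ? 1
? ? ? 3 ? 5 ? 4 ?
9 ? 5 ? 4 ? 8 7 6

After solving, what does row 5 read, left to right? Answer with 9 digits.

(2,8) = 8 (sole candidate).
(2,9) = 2 (sole candidate).
(3,3) = 8 (sole candidate).
(3,9) = 4 (sole candidate).
(5,9) = 7: row 5 has {1,2,3,5,8}; col 9 has {1,2,4,5,6}; box has {2,5,9} → only 7 remains.
(6,2) = 5 (sole candidate).
(7,6) = 6 (sole candidate).
(7,8) = 3 (sole candidate).
(8,1) = 6 (sole candidate).
(8,2) = 7 (sole candidate).
(8,7) = 2 (sole candidate).
(8,9) = 9 (sole candidate).
(9,2) = 3 (sole candidate).
(9,6) = 1 (sole candidate).
(1,3) = 7 (sole candidate).
(2,3) = 3 (sole candidate).
(2,4) = 6 (sole candidate).
(3,7) = 1 (sole candidate).
(4,9) = 8 (sole candidate).
(6,6) = 8 (sole candidate).
(6,7) = 6 (sole candidate).
(6,8) = 1 (sole candidate).
(6,9) = 3 (sole candidate).
(7,3) = 2 (sole candidate).
(7,4) = 9 (sole candidate).
(7,7) = 5 (sole candidate).
(8,3) = 1 (sole candidate).
(8,5) = 8 (sole candidate).
(9,4) = 2 (sole candidate).
(1,5) = 1 (sole candidate).
(1,6) = 4 (sole candidate).
(4,4) = 1 (sole candidate).
(4,5) = 6 (sole candidate).
(4,6) = 7 (sole candidate).
(5,5) = 9: row 5 has {1,2,3,5,7,8}; col 5 has {1,2,3,4,5,6,7,8}; box has {1,2,3,4,5,6,7,8} → only 9 remains.
(5,7) = 4: row 5 has {1,2,3,5,7,8,9}; col 7 has {1,2,3,5,6,7,8,9}; box has {1,2,3,5,6,7,8,9} → only 4 remains.
(6,3) = 9 (sole candidate).
(1,4) = 8 (sole candidate).
(4,3) = 4 (sole candidate).
(5,3) = 6: row 5 has {1,2,3,4,5,7,8,9}; col 3 has {1,2,3,4,5,7,8,9}; box has {1,2,3,4,5,7,8,9} → only 6 remains.

186593427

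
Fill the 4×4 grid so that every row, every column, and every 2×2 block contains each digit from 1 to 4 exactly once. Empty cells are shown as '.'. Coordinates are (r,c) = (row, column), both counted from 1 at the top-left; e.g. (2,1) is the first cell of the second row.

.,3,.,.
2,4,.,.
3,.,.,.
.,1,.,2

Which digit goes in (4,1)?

4

(1,1) = 1: row 1 has {3}; col 1 has {2,3}; box has {2,3,4} → only 1 remains.
(1,4) = 4: row 1 has {1,3}; col 4 has {2}; box has {} → only 4 remains.
(3,2) = 2: row 3 has {3}; col 2 has {1,3,4}; box has {1,3} → only 2 remains.
(3,4) = 1: row 3 has {2,3}; col 4 has {2,4}; box has {2} → only 1 remains.
(4,1) = 4: row 4 has {1,2}; col 1 has {1,2,3}; box has {1,2,3} → only 4 remains.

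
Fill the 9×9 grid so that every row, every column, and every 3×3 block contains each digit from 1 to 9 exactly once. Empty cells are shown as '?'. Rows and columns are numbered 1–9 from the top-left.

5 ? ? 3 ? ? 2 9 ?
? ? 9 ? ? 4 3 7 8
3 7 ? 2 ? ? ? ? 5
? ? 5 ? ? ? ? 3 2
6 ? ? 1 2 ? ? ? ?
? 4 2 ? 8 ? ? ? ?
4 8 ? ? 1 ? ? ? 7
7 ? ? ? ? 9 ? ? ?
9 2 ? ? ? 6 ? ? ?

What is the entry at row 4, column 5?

row 4, column 6 = 7: row 4 has {2,3,5}; col 6 has {4,6,9}; box has {1,2,8} → only 7 remains.
row 6, column 1 = 1: row 6 has {2,4,8}; col 1 has {3,4,5,6,7,9}; box has {2,4,5,6} → only 1 remains.
row 7, column 4 = 5: row 7 has {1,4,7,8}; col 4 has {1,2,3}; box has {1,6,9} → only 5 remains.
row 2, column 1 = 2: row 2 has {3,4,7,8,9}; col 1 has {1,3,4,5,6,7,9}; box has {3,5,7,9} → only 2 remains.
row 2, column 4 = 6: row 2 has {2,3,4,7,8,9}; col 4 has {1,2,3,5}; box has {2,3,4} → only 6 remains.
row 2, column 5 = 5: row 2 has {2,3,4,6,7,8,9}; col 5 has {1,2,8}; box has {2,3,4,6} → only 5 remains.
row 3, column 5 = 9: row 3 has {2,3,5,7}; col 5 has {1,2,5,8}; box has {2,3,4,5,6} → only 9 remains.
row 4, column 1 = 8: row 4 has {2,3,5,7}; col 1 has {1,2,3,4,5,6,7,9}; box has {1,2,4,5,6} → only 8 remains.
row 4, column 2 = 9: row 4 has {2,3,5,7,8}; col 2 has {2,4,7,8}; box has {1,2,4,5,6,8} → only 9 remains.
row 4, column 4 = 4: row 4 has {2,3,5,7,8,9}; col 4 has {1,2,3,5,6}; box has {1,2,7,8} → only 4 remains.
row 4, column 5 = 6: row 4 has {2,3,4,5,7,8,9}; col 5 has {1,2,5,8,9}; box has {1,2,4,7,8} → only 6 remains.

6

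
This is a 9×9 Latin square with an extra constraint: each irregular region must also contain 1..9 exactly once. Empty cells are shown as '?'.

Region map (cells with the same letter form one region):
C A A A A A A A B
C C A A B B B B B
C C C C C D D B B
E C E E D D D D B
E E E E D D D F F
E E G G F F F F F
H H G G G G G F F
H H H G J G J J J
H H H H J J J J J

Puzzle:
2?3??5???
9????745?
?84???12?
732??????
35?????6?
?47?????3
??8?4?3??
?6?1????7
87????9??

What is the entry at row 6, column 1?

row 2, column 2 = 1 (sole candidate).
row 2, column 3 = 6 (sole candidate).
row 2, column 9 = 8 (sole candidate).
row 1, column 2 = 9 (sole candidate).
row 2, column 4 = 2 (sole candidate).
row 2, column 5 = 3 (sole candidate).
row 7, column 2 = 2 (sole candidate).
row 1, column 9 = 6 (hidden single in row 1).
row 3, column 9 = 9 (sole candidate).
row 4, column 9 = 1 (sole candidate).
row 7, column 9 = 5 (sole candidate).
row 7, column 1 = 1 (sole candidate).
row 9, column 3 = 5 (sole candidate).
row 6, column 1 = 6: row 6 has {3,4,7}; col 1 has {1,2,3,7,8,9}; region has {2,3,4,5,7} → only 6 remains.

6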